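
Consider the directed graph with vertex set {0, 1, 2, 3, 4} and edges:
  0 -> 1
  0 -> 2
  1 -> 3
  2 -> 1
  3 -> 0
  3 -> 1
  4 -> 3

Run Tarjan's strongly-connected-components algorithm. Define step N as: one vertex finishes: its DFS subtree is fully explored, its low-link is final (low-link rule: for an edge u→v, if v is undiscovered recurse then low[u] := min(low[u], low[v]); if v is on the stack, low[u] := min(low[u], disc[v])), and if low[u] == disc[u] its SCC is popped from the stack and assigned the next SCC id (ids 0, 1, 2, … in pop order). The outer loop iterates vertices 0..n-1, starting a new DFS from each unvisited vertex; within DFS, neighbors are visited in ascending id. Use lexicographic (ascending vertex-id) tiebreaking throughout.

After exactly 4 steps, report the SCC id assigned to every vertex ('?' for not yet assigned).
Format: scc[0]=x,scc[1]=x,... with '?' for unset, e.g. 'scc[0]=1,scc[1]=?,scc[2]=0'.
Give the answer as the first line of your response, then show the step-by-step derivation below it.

scc[0]=0,scc[1]=0,scc[2]=0,scc[3]=0,scc[4]=?

step 1: low=(low[0]=0,low[1]=1,low[2]=?,low[3]=0,low[4]=?); scc=(scc[0]=?,scc[1]=?,scc[2]=?,scc[3]=?,scc[4]=?)
step 2: low=(low[0]=0,low[1]=0,low[2]=?,low[3]=0,low[4]=?); scc=(scc[0]=?,scc[1]=?,scc[2]=?,scc[3]=?,scc[4]=?)
step 3: low=(low[0]=0,low[1]=0,low[2]=1,low[3]=0,low[4]=?); scc=(scc[0]=?,scc[1]=?,scc[2]=?,scc[3]=?,scc[4]=?)
step 4: low=(low[0]=0,low[1]=0,low[2]=1,low[3]=0,low[4]=?); scc=(scc[0]=0,scc[1]=0,scc[2]=0,scc[3]=0,scc[4]=?)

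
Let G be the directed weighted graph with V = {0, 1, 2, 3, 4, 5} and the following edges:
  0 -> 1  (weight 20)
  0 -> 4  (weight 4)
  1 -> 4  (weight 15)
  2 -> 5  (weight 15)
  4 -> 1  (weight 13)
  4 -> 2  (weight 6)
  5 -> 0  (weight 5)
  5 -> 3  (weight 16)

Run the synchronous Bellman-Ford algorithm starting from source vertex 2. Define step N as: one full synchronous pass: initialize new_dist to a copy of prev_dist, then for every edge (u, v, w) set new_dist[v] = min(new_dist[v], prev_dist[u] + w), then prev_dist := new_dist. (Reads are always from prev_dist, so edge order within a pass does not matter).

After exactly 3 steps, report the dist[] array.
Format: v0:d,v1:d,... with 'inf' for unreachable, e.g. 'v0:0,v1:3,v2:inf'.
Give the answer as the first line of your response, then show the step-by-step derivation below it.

v0:20,v1:40,v2:0,v3:31,v4:24,v5:15

step 1: dist = v0:inf,v1:inf,v2:0,v3:inf,v4:inf,v5:15
step 2: dist = v0:20,v1:inf,v2:0,v3:31,v4:inf,v5:15
step 3: dist = v0:20,v1:40,v2:0,v3:31,v4:24,v5:15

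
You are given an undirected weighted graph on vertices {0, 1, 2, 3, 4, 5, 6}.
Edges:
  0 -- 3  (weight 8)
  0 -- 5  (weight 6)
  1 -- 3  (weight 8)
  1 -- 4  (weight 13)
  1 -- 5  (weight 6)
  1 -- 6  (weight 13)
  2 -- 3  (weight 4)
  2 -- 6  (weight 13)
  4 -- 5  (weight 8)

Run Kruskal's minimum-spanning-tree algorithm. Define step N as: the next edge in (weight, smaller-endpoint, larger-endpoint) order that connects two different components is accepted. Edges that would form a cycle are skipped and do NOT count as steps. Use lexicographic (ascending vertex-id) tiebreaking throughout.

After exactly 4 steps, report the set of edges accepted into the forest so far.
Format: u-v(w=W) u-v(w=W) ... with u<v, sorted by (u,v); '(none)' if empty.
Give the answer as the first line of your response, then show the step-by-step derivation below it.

0-3(w=8) 0-5(w=6) 1-5(w=6) 2-3(w=4)

step 1: add edge 2-3 (w=4); MST = {2-3(w=4)}
step 2: add edge 0-5 (w=6); MST = {0-5(w=6) 2-3(w=4)}
step 3: add edge 1-5 (w=6); MST = {0-5(w=6) 1-5(w=6) 2-3(w=4)}
step 4: add edge 0-3 (w=8); MST = {0-3(w=8) 0-5(w=6) 1-5(w=6) 2-3(w=4)}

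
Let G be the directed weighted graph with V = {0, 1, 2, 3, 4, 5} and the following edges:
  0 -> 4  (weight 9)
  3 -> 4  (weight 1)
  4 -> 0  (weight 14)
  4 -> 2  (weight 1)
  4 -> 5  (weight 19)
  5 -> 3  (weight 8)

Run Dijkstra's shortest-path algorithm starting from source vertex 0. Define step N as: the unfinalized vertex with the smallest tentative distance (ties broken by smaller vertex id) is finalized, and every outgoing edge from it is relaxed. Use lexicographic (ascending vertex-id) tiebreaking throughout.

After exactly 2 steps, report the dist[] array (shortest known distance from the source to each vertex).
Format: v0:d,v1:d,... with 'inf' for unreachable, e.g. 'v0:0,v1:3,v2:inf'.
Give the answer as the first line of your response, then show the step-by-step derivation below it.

v0:0,v1:inf,v2:10,v3:inf,v4:9,v5:28

step 1: dist = v0:0,v1:inf,v2:inf,v3:inf,v4:9,v5:inf
step 2: dist = v0:0,v1:inf,v2:10,v3:inf,v4:9,v5:28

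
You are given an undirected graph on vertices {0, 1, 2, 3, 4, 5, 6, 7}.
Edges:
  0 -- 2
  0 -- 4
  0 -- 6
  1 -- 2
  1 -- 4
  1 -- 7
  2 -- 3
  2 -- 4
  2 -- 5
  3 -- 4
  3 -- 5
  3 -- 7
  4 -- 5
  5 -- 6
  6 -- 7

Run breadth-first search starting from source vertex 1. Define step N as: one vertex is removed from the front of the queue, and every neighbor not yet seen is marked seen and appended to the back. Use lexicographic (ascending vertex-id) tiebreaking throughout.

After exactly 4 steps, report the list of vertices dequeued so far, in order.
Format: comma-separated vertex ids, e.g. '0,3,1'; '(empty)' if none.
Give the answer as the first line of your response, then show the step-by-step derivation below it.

1,2,4,7

step 1: dequeue 1; queue=[2,4,7]; order=1
step 2: dequeue 2; queue=[4,7,0,3,5]; order=1,2
step 3: dequeue 4; queue=[7,0,3,5]; order=1,2,4
step 4: dequeue 7; queue=[0,3,5,6]; order=1,2,4,7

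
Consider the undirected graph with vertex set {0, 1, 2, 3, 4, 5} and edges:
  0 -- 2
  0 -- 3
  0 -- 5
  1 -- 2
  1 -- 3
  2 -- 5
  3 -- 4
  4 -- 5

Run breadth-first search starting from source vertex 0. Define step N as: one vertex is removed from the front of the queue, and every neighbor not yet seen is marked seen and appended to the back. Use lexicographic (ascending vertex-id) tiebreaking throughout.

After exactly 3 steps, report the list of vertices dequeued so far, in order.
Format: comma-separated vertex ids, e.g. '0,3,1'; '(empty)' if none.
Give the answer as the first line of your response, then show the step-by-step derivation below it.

0,2,3

step 1: dequeue 0; queue=[2,3,5]; order=0
step 2: dequeue 2; queue=[3,5,1]; order=0,2
step 3: dequeue 3; queue=[5,1,4]; order=0,2,3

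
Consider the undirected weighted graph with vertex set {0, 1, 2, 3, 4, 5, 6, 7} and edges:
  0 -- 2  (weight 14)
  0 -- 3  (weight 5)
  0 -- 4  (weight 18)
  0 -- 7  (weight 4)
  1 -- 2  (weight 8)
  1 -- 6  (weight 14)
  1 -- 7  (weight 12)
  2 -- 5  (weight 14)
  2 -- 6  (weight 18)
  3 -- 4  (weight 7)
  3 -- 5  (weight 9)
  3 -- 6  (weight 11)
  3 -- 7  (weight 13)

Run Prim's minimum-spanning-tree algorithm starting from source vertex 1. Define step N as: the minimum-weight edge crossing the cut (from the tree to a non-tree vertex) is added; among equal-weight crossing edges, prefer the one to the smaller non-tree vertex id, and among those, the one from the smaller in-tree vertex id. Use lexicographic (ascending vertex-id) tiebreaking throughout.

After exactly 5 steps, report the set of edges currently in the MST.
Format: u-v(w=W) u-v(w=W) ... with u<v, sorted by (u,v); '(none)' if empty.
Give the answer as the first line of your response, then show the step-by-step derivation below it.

0-3(w=5) 0-7(w=4) 1-2(w=8) 1-7(w=12) 3-4(w=7)

step 1: add edge 1-2 (w=8); MST = {1-2(w=8)}
step 2: add edge 1-7 (w=12); MST = {1-2(w=8) 1-7(w=12)}
step 3: add edge 0-7 (w=4); MST = {0-7(w=4) 1-2(w=8) 1-7(w=12)}
step 4: add edge 0-3 (w=5); MST = {0-3(w=5) 0-7(w=4) 1-2(w=8) 1-7(w=12)}
step 5: add edge 3-4 (w=7); MST = {0-3(w=5) 0-7(w=4) 1-2(w=8) 1-7(w=12) 3-4(w=7)}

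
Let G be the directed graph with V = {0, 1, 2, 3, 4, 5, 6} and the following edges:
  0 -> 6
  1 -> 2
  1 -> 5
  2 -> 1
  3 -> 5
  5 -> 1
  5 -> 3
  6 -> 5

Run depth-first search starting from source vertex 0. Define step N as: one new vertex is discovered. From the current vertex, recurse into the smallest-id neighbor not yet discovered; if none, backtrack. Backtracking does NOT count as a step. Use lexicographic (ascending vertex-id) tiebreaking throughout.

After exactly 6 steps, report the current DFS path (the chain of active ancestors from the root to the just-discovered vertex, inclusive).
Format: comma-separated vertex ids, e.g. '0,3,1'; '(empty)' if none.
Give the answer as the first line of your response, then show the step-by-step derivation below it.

0,6,5,3

step 1: discover 0; path=0; order=0
step 2: discover 6; path=0>6; order=0,6
step 3: discover 5; path=0>6>5; order=0,6,5
step 4: discover 1; path=0>6>5>1; order=0,6,5,1
step 5: discover 2; path=0>6>5>1>2; order=0,6,5,1,2
step 6: discover 3; path=0>6>5>3; order=0,6,5,1,2,3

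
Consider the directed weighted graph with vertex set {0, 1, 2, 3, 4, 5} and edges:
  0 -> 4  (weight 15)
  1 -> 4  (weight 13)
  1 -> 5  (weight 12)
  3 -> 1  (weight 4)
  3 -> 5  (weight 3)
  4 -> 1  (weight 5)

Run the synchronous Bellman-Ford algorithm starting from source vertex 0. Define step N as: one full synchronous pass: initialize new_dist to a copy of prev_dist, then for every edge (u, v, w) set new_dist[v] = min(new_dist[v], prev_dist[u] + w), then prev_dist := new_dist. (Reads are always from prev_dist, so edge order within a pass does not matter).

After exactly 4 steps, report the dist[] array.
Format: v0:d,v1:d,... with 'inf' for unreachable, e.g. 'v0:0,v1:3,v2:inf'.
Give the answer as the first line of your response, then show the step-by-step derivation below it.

v0:0,v1:20,v2:inf,v3:inf,v4:15,v5:32

step 1: dist = v0:0,v1:inf,v2:inf,v3:inf,v4:15,v5:inf
step 2: dist = v0:0,v1:20,v2:inf,v3:inf,v4:15,v5:inf
step 3: dist = v0:0,v1:20,v2:inf,v3:inf,v4:15,v5:32
step 4: dist = v0:0,v1:20,v2:inf,v3:inf,v4:15,v5:32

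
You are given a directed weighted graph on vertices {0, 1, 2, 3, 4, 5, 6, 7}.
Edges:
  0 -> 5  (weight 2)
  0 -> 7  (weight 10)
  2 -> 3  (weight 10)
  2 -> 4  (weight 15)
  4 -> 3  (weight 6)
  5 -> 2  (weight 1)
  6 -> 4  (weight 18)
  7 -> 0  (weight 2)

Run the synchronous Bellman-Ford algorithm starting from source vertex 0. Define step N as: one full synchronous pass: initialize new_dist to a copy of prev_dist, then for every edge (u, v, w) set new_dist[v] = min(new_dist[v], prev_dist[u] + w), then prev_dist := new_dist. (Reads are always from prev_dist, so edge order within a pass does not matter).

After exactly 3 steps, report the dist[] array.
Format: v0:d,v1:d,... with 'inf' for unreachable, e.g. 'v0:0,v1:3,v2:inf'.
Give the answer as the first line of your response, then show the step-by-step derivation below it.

v0:0,v1:inf,v2:3,v3:13,v4:18,v5:2,v6:inf,v7:10

step 1: dist = v0:0,v1:inf,v2:inf,v3:inf,v4:inf,v5:2,v6:inf,v7:10
step 2: dist = v0:0,v1:inf,v2:3,v3:inf,v4:inf,v5:2,v6:inf,v7:10
step 3: dist = v0:0,v1:inf,v2:3,v3:13,v4:18,v5:2,v6:inf,v7:10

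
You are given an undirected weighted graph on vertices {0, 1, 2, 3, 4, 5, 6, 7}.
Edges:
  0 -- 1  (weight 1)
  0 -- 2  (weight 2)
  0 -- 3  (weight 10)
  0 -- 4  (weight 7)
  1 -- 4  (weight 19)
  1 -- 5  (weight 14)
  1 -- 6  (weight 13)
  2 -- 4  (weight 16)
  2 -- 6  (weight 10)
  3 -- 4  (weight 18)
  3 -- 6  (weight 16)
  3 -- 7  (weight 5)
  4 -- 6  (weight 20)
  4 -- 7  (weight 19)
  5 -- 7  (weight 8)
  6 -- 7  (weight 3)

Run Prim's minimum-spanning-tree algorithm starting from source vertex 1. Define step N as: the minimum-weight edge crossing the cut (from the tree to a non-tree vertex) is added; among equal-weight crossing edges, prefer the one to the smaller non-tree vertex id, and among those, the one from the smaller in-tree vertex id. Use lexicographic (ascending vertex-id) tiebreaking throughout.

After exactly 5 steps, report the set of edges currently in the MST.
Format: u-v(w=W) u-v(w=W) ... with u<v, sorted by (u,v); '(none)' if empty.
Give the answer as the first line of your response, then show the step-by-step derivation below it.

0-1(w=1) 0-2(w=2) 0-3(w=10) 0-4(w=7) 3-7(w=5)

step 1: add edge 0-1 (w=1); MST = {0-1(w=1)}
step 2: add edge 0-2 (w=2); MST = {0-1(w=1) 0-2(w=2)}
step 3: add edge 0-4 (w=7); MST = {0-1(w=1) 0-2(w=2) 0-4(w=7)}
step 4: add edge 0-3 (w=10); MST = {0-1(w=1) 0-2(w=2) 0-3(w=10) 0-4(w=7)}
step 5: add edge 3-7 (w=5); MST = {0-1(w=1) 0-2(w=2) 0-3(w=10) 0-4(w=7) 3-7(w=5)}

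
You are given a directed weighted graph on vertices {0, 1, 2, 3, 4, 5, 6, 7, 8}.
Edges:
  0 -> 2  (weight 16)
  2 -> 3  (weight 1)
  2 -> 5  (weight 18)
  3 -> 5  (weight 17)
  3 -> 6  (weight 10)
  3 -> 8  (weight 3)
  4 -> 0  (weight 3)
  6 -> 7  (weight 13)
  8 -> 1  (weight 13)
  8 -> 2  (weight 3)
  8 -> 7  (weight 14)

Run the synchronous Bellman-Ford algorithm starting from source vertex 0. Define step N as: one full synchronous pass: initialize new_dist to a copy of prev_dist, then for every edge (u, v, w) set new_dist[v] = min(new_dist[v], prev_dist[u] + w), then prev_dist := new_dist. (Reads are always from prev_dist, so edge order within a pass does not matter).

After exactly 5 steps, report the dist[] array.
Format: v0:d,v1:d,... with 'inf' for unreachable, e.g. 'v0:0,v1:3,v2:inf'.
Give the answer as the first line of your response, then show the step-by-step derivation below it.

v0:0,v1:33,v2:16,v3:17,v4:inf,v5:34,v6:27,v7:34,v8:20

step 1: dist = v0:0,v1:inf,v2:16,v3:inf,v4:inf,v5:inf,v6:inf,v7:inf,v8:inf
step 2: dist = v0:0,v1:inf,v2:16,v3:17,v4:inf,v5:34,v6:inf,v7:inf,v8:inf
step 3: dist = v0:0,v1:inf,v2:16,v3:17,v4:inf,v5:34,v6:27,v7:inf,v8:20
step 4: dist = v0:0,v1:33,v2:16,v3:17,v4:inf,v5:34,v6:27,v7:34,v8:20
step 5: dist = v0:0,v1:33,v2:16,v3:17,v4:inf,v5:34,v6:27,v7:34,v8:20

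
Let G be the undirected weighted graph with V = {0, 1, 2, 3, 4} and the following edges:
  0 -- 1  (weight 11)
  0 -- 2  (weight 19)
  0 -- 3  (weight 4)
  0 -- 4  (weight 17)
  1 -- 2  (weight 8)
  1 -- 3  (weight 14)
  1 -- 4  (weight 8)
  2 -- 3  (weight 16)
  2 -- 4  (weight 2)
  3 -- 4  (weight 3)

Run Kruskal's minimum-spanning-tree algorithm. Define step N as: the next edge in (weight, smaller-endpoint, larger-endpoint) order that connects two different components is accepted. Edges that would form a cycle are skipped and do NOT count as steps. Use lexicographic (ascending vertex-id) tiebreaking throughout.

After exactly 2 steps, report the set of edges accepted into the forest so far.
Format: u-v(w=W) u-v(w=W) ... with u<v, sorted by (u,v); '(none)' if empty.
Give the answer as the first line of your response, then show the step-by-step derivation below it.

2-4(w=2) 3-4(w=3)

step 1: add edge 2-4 (w=2); MST = {2-4(w=2)}
step 2: add edge 3-4 (w=3); MST = {2-4(w=2) 3-4(w=3)}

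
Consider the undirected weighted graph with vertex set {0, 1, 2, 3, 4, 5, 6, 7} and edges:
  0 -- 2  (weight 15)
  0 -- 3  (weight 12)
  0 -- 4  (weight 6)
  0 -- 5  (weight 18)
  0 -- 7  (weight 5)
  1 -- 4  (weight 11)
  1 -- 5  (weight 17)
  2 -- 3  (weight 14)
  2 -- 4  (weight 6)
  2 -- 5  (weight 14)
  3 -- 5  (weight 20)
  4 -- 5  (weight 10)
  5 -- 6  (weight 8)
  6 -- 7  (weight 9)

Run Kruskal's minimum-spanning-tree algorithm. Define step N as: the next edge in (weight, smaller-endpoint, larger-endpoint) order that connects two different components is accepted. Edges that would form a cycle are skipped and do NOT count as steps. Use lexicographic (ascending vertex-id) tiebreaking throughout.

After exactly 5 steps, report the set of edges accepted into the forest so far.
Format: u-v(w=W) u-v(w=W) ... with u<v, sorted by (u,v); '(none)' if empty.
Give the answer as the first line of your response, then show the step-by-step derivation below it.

0-4(w=6) 0-7(w=5) 2-4(w=6) 5-6(w=8) 6-7(w=9)

step 1: add edge 0-7 (w=5); MST = {0-7(w=5)}
step 2: add edge 0-4 (w=6); MST = {0-4(w=6) 0-7(w=5)}
step 3: add edge 2-4 (w=6); MST = {0-4(w=6) 0-7(w=5) 2-4(w=6)}
step 4: add edge 5-6 (w=8); MST = {0-4(w=6) 0-7(w=5) 2-4(w=6) 5-6(w=8)}
step 5: add edge 6-7 (w=9); MST = {0-4(w=6) 0-7(w=5) 2-4(w=6) 5-6(w=8) 6-7(w=9)}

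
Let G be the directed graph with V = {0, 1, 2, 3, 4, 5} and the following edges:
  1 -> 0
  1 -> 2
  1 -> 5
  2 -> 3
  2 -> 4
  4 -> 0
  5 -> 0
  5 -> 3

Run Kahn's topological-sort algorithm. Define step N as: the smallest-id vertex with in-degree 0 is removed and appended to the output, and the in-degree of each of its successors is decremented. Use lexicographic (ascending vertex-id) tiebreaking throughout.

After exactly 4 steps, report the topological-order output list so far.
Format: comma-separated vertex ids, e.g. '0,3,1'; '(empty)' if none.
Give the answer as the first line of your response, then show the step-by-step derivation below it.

1,2,4,5

step 1: output 1; order=[1]; indeg=(2,0,0,2,1,0)
step 2: output 2; order=[1,2]; indeg=(2,0,0,1,0,0)
step 3: output 4; order=[1,2,4]; indeg=(1,0,0,1,0,0)
step 4: output 5; order=[1,2,4,5]; indeg=(0,0,0,0,0,0)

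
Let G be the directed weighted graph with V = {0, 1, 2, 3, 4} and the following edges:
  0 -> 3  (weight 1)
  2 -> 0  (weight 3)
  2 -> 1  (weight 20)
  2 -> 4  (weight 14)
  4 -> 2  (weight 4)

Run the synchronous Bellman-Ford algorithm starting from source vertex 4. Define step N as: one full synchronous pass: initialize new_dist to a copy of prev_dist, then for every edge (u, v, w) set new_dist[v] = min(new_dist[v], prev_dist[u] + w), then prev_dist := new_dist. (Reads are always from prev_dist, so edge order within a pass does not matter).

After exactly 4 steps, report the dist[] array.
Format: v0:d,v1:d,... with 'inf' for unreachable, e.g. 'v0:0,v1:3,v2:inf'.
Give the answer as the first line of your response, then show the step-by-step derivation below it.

v0:7,v1:24,v2:4,v3:8,v4:0

step 1: dist = v0:inf,v1:inf,v2:4,v3:inf,v4:0
step 2: dist = v0:7,v1:24,v2:4,v3:inf,v4:0
step 3: dist = v0:7,v1:24,v2:4,v3:8,v4:0
step 4: dist = v0:7,v1:24,v2:4,v3:8,v4:0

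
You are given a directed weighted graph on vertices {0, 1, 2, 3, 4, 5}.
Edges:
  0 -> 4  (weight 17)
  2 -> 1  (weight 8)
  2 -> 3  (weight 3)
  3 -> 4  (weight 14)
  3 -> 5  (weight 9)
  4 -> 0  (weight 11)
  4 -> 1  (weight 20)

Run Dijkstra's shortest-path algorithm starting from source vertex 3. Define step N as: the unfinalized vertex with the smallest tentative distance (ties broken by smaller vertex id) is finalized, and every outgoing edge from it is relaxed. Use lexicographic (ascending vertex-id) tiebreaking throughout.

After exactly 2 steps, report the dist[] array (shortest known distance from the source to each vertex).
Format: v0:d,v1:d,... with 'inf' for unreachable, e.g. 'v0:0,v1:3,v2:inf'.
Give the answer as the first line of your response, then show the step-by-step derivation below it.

v0:inf,v1:inf,v2:inf,v3:0,v4:14,v5:9

step 1: dist = v0:inf,v1:inf,v2:inf,v3:0,v4:14,v5:9
step 2: dist = v0:inf,v1:inf,v2:inf,v3:0,v4:14,v5:9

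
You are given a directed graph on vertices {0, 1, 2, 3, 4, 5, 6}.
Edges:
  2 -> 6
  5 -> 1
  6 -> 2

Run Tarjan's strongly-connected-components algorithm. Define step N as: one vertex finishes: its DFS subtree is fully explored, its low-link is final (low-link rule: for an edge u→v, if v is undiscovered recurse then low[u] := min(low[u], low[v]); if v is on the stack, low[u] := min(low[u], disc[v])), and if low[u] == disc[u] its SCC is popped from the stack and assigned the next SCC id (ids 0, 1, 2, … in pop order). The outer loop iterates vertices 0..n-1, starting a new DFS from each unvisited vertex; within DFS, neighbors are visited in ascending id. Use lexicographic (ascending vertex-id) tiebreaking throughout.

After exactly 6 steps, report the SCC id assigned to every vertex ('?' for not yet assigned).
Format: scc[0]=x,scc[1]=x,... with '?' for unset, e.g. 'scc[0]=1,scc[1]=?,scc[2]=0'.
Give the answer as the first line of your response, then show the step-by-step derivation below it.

scc[0]=0,scc[1]=1,scc[2]=2,scc[3]=3,scc[4]=4,scc[5]=?,scc[6]=2

step 1: low=(low[0]=0,low[1]=?,low[2]=?,low[3]=?,low[4]=?,low[5]=?,low[6]=?); scc=(scc[0]=0,scc[1]=?,scc[2]=?,scc[3]=?,scc[4]=?,scc[5]=?,scc[6]=?)
step 2: low=(low[0]=0,low[1]=1,low[2]=?,low[3]=?,low[4]=?,low[5]=?,low[6]=?); scc=(scc[0]=0,scc[1]=1,scc[2]=?,scc[3]=?,scc[4]=?,scc[5]=?,scc[6]=?)
step 3: low=(low[0]=0,low[1]=1,low[2]=2,low[3]=?,low[4]=?,low[5]=?,low[6]=2); scc=(scc[0]=0,scc[1]=1,scc[2]=?,scc[3]=?,scc[4]=?,scc[5]=?,scc[6]=?)
step 4: low=(low[0]=0,low[1]=1,low[2]=2,low[3]=?,low[4]=?,low[5]=?,low[6]=2); scc=(scc[0]=0,scc[1]=1,scc[2]=2,scc[3]=?,scc[4]=?,scc[5]=?,scc[6]=2)
step 5: low=(low[0]=0,low[1]=1,low[2]=2,low[3]=4,low[4]=?,low[5]=?,low[6]=2); scc=(scc[0]=0,scc[1]=1,scc[2]=2,scc[3]=3,scc[4]=?,scc[5]=?,scc[6]=2)
step 6: low=(low[0]=0,low[1]=1,low[2]=2,low[3]=4,low[4]=5,low[5]=?,low[6]=2); scc=(scc[0]=0,scc[1]=1,scc[2]=2,scc[3]=3,scc[4]=4,scc[5]=?,scc[6]=2)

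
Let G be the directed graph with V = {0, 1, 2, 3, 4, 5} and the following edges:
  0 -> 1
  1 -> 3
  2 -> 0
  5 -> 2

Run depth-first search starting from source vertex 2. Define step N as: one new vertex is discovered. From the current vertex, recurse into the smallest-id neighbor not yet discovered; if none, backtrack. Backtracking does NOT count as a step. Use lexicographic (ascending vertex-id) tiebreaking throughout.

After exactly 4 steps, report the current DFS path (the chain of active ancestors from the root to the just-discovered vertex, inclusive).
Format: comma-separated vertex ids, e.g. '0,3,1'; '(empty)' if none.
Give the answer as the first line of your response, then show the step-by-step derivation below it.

2,0,1,3

step 1: discover 2; path=2; order=2
step 2: discover 0; path=2>0; order=2,0
step 3: discover 1; path=2>0>1; order=2,0,1
step 4: discover 3; path=2>0>1>3; order=2,0,1,3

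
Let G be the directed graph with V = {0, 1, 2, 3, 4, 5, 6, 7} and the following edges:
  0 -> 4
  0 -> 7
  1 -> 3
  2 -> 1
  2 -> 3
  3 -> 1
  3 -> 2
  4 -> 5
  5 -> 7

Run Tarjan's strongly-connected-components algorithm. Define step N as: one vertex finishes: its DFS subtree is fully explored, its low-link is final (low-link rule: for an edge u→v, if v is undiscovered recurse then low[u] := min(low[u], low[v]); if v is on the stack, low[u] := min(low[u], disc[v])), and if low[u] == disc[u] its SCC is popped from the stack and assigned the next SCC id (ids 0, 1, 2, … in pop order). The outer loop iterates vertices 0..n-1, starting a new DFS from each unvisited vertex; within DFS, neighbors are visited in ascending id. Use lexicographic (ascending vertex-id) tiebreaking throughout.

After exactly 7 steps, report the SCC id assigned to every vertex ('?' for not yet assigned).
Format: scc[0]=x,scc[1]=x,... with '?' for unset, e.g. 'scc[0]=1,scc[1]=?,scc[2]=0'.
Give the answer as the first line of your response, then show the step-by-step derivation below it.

scc[0]=3,scc[1]=4,scc[2]=4,scc[3]=4,scc[4]=2,scc[5]=1,scc[6]=?,scc[7]=0

step 1: low=(low[0]=0,low[1]=?,low[2]=?,low[3]=?,low[4]=1,low[5]=2,low[6]=?,low[7]=3); scc=(scc[0]=?,scc[1]=?,scc[2]=?,scc[3]=?,scc[4]=?,scc[5]=?,scc[6]=?,scc[7]=0)
step 2: low=(low[0]=0,low[1]=?,low[2]=?,low[3]=?,low[4]=1,low[5]=2,low[6]=?,low[7]=3); scc=(scc[0]=?,scc[1]=?,scc[2]=?,scc[3]=?,scc[4]=?,scc[5]=1,scc[6]=?,scc[7]=0)
step 3: low=(low[0]=0,low[1]=?,low[2]=?,low[3]=?,low[4]=1,low[5]=2,low[6]=?,low[7]=3); scc=(scc[0]=?,scc[1]=?,scc[2]=?,scc[3]=?,scc[4]=2,scc[5]=1,scc[6]=?,scc[7]=0)
step 4: low=(low[0]=0,low[1]=?,low[2]=?,low[3]=?,low[4]=1,low[5]=2,low[6]=?,low[7]=3); scc=(scc[0]=3,scc[1]=?,scc[2]=?,scc[3]=?,scc[4]=2,scc[5]=1,scc[6]=?,scc[7]=0)
step 5: low=(low[0]=0,low[1]=4,low[2]=4,low[3]=4,low[4]=1,low[5]=2,low[6]=?,low[7]=3); scc=(scc[0]=3,scc[1]=?,scc[2]=?,scc[3]=?,scc[4]=2,scc[5]=1,scc[6]=?,scc[7]=0)
step 6: low=(low[0]=0,low[1]=4,low[2]=4,low[3]=4,low[4]=1,low[5]=2,low[6]=?,low[7]=3); scc=(scc[0]=3,scc[1]=?,scc[2]=?,scc[3]=?,scc[4]=2,scc[5]=1,scc[6]=?,scc[7]=0)
step 7: low=(low[0]=0,low[1]=4,low[2]=4,low[3]=4,low[4]=1,low[5]=2,low[6]=?,low[7]=3); scc=(scc[0]=3,scc[1]=4,scc[2]=4,scc[3]=4,scc[4]=2,scc[5]=1,scc[6]=?,scc[7]=0)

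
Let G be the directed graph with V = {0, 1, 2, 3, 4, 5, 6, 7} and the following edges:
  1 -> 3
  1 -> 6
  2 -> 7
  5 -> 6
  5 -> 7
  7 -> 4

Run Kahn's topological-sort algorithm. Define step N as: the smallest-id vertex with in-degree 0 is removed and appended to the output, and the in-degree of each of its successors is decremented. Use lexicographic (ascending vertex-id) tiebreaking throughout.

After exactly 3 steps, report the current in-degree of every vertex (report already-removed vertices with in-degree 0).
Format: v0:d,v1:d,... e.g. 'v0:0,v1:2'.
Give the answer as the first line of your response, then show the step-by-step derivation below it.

v0:0,v1:0,v2:0,v3:0,v4:1,v5:0,v6:1,v7:1

step 1: output 0; order=[0]; indeg=(0,0,0,1,1,0,2,2)
step 2: output 1; order=[0,1]; indeg=(0,0,0,0,1,0,1,2)
step 3: output 2; order=[0,1,2]; indeg=(0,0,0,0,1,0,1,1)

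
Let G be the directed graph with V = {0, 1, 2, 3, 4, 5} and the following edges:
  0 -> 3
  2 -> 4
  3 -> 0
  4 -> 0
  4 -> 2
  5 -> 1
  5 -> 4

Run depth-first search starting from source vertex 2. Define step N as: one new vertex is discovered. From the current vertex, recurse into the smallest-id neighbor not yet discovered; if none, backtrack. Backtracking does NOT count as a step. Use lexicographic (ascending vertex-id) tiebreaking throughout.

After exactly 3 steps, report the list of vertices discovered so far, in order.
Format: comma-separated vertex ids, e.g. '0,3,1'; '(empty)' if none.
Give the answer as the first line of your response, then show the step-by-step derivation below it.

2,4,0

step 1: discover 2; path=2; order=2
step 2: discover 4; path=2>4; order=2,4
step 3: discover 0; path=2>4>0; order=2,4,0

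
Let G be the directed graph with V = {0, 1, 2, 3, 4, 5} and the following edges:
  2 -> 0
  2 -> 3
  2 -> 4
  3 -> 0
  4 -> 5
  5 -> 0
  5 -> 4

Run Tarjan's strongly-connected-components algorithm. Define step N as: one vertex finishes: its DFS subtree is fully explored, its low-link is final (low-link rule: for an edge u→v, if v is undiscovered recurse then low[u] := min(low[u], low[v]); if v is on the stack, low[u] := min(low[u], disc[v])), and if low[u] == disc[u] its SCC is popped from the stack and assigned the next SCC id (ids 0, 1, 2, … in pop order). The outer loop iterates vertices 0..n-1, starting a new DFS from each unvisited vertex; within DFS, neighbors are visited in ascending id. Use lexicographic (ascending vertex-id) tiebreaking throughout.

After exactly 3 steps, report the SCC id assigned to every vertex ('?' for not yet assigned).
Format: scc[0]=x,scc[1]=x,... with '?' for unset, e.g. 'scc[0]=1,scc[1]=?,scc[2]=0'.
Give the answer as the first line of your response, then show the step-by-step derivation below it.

scc[0]=0,scc[1]=1,scc[2]=?,scc[3]=2,scc[4]=?,scc[5]=?

step 1: low=(low[0]=0,low[1]=?,low[2]=?,low[3]=?,low[4]=?,low[5]=?); scc=(scc[0]=0,scc[1]=?,scc[2]=?,scc[3]=?,scc[4]=?,scc[5]=?)
step 2: low=(low[0]=0,low[1]=1,low[2]=?,low[3]=?,low[4]=?,low[5]=?); scc=(scc[0]=0,scc[1]=1,scc[2]=?,scc[3]=?,scc[4]=?,scc[5]=?)
step 3: low=(low[0]=0,low[1]=1,low[2]=2,low[3]=3,low[4]=?,low[5]=?); scc=(scc[0]=0,scc[1]=1,scc[2]=?,scc[3]=2,scc[4]=?,scc[5]=?)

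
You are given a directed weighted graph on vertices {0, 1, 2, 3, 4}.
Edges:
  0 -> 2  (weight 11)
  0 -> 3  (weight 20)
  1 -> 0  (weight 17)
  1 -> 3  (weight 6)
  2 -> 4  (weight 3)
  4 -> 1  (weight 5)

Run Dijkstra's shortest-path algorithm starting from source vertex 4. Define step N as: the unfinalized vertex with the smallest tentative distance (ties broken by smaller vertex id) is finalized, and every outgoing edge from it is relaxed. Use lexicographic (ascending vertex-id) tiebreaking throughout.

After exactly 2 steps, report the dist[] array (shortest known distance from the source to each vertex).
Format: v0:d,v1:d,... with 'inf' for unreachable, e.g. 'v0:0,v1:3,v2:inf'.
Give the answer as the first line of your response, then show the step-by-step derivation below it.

v0:22,v1:5,v2:inf,v3:11,v4:0

step 1: dist = v0:inf,v1:5,v2:inf,v3:inf,v4:0
step 2: dist = v0:22,v1:5,v2:inf,v3:11,v4:0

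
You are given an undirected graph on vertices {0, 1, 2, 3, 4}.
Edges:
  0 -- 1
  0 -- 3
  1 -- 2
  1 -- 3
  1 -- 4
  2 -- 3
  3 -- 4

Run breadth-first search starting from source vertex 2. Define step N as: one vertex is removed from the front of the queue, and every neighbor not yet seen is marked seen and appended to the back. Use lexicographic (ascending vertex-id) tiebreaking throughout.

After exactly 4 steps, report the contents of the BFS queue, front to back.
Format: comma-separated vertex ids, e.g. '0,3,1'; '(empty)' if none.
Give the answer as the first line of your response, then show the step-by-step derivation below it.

4

step 1: dequeue 2; queue=[1,3]; order=2
step 2: dequeue 1; queue=[3,0,4]; order=2,1
step 3: dequeue 3; queue=[0,4]; order=2,1,3
step 4: dequeue 0; queue=[4]; order=2,1,3,0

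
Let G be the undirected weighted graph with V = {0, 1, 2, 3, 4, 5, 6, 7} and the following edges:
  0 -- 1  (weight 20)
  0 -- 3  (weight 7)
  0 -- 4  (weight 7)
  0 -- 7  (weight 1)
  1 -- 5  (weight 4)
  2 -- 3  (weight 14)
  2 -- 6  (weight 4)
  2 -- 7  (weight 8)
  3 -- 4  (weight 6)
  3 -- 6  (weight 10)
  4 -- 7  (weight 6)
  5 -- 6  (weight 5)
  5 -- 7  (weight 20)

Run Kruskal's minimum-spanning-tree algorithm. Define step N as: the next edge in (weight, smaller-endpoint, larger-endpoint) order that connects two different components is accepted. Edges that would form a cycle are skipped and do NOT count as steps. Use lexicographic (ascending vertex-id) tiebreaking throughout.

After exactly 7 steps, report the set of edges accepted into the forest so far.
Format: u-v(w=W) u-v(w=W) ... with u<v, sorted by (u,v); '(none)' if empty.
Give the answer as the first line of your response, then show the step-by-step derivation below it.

0-7(w=1) 1-5(w=4) 2-6(w=4) 2-7(w=8) 3-4(w=6) 4-7(w=6) 5-6(w=5)

step 1: add edge 0-7 (w=1); MST = {0-7(w=1)}
step 2: add edge 1-5 (w=4); MST = {0-7(w=1) 1-5(w=4)}
step 3: add edge 2-6 (w=4); MST = {0-7(w=1) 1-5(w=4) 2-6(w=4)}
step 4: add edge 5-6 (w=5); MST = {0-7(w=1) 1-5(w=4) 2-6(w=4) 5-6(w=5)}
step 5: add edge 3-4 (w=6); MST = {0-7(w=1) 1-5(w=4) 2-6(w=4) 3-4(w=6) 5-6(w=5)}
step 6: add edge 4-7 (w=6); MST = {0-7(w=1) 1-5(w=4) 2-6(w=4) 3-4(w=6) 4-7(w=6) 5-6(w=5)}
step 7: add edge 2-7 (w=8); MST = {0-7(w=1) 1-5(w=4) 2-6(w=4) 2-7(w=8) 3-4(w=6) 4-7(w=6) 5-6(w=5)}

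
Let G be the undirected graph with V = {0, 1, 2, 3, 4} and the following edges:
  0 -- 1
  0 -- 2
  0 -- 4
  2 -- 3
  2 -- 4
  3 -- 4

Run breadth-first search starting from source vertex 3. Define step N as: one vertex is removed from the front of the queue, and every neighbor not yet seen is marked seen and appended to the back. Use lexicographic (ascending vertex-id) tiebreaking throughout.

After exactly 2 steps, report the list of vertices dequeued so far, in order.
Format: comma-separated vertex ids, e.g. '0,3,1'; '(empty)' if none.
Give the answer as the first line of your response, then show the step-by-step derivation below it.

3,2

step 1: dequeue 3; queue=[2,4]; order=3
step 2: dequeue 2; queue=[4,0]; order=3,2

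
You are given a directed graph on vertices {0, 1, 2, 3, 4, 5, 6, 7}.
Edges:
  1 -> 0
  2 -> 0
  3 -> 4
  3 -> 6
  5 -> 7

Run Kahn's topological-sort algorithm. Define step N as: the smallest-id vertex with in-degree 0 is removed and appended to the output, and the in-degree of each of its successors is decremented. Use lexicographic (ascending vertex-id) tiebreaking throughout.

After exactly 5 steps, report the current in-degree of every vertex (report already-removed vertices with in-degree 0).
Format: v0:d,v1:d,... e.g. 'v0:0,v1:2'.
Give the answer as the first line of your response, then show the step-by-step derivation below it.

v0:0,v1:0,v2:0,v3:0,v4:0,v5:0,v6:0,v7:1

step 1: output 1; order=[1]; indeg=(1,0,0,0,1,0,1,1)
step 2: output 2; order=[1,2]; indeg=(0,0,0,0,1,0,1,1)
step 3: output 0; order=[1,2,0]; indeg=(0,0,0,0,1,0,1,1)
step 4: output 3; order=[1,2,0,3]; indeg=(0,0,0,0,0,0,0,1)
step 5: output 4; order=[1,2,0,3,4]; indeg=(0,0,0,0,0,0,0,1)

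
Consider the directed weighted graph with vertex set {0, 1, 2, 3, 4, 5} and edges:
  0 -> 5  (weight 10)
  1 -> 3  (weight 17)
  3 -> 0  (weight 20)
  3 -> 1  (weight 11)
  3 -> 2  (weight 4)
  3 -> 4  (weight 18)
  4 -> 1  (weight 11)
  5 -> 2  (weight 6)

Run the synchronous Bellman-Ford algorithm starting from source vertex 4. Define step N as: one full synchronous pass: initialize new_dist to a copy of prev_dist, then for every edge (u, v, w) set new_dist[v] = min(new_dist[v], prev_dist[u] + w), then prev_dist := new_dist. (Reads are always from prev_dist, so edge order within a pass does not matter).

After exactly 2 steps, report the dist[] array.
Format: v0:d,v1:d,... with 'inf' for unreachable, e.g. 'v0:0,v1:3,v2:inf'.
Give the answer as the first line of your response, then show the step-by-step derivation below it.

v0:inf,v1:11,v2:inf,v3:28,v4:0,v5:inf

step 1: dist = v0:inf,v1:11,v2:inf,v3:inf,v4:0,v5:inf
step 2: dist = v0:inf,v1:11,v2:inf,v3:28,v4:0,v5:inf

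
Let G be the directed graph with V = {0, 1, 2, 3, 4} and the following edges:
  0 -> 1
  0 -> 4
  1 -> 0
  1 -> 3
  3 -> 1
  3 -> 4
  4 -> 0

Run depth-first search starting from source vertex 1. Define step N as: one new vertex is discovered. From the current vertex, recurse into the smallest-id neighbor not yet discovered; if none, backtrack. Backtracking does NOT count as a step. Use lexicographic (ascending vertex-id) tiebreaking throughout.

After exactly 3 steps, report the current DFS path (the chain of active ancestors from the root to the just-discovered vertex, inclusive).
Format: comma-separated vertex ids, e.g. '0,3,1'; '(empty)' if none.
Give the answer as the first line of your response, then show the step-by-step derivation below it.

1,0,4

step 1: discover 1; path=1; order=1
step 2: discover 0; path=1>0; order=1,0
step 3: discover 4; path=1>0>4; order=1,0,4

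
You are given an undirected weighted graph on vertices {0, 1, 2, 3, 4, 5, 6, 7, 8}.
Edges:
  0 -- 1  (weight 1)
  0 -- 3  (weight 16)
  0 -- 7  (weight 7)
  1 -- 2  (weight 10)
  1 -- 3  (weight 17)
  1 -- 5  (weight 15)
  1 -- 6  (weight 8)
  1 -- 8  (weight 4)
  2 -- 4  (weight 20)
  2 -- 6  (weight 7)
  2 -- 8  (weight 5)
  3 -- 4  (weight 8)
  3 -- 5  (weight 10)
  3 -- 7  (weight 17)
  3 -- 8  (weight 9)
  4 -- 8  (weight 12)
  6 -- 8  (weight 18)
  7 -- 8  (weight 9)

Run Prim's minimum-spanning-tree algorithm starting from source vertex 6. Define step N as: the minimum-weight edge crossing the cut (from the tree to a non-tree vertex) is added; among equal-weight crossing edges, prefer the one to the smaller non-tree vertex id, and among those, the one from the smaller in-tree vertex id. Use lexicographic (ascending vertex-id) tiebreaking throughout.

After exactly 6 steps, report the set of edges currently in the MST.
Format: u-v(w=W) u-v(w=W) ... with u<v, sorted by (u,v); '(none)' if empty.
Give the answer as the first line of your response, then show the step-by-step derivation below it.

0-1(w=1) 0-7(w=7) 1-8(w=4) 2-6(w=7) 2-8(w=5) 3-8(w=9)

step 1: add edge 2-6 (w=7); MST = {2-6(w=7)}
step 2: add edge 2-8 (w=5); MST = {2-6(w=7) 2-8(w=5)}
step 3: add edge 1-8 (w=4); MST = {1-8(w=4) 2-6(w=7) 2-8(w=5)}
step 4: add edge 0-1 (w=1); MST = {0-1(w=1) 1-8(w=4) 2-6(w=7) 2-8(w=5)}
step 5: add edge 0-7 (w=7); MST = {0-1(w=1) 0-7(w=7) 1-8(w=4) 2-6(w=7) 2-8(w=5)}
step 6: add edge 3-8 (w=9); MST = {0-1(w=1) 0-7(w=7) 1-8(w=4) 2-6(w=7) 2-8(w=5) 3-8(w=9)}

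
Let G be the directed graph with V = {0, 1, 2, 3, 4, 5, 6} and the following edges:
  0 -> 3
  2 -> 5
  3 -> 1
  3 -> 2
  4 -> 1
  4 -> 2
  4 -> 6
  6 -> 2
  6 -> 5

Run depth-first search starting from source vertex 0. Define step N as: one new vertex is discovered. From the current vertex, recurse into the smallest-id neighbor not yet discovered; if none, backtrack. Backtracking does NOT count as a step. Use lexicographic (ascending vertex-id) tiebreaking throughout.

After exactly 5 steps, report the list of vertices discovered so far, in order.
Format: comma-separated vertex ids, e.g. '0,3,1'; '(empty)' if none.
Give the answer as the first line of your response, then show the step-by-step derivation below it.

0,3,1,2,5

step 1: discover 0; path=0; order=0
step 2: discover 3; path=0>3; order=0,3
step 3: discover 1; path=0>3>1; order=0,3,1
step 4: discover 2; path=0>3>2; order=0,3,1,2
step 5: discover 5; path=0>3>2>5; order=0,3,1,2,5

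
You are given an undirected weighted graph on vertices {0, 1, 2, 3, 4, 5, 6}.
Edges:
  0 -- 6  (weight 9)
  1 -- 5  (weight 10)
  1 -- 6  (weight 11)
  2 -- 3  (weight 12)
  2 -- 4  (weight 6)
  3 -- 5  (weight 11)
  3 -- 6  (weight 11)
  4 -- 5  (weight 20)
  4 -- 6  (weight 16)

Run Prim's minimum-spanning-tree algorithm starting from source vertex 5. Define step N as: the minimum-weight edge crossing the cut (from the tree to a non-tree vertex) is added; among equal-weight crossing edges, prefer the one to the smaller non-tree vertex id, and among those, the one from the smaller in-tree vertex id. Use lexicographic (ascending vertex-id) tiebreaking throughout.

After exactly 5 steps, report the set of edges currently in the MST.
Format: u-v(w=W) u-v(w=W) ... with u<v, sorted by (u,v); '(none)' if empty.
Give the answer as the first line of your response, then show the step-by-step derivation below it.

0-6(w=9) 1-5(w=10) 1-6(w=11) 2-3(w=12) 3-5(w=11)

step 1: add edge 1-5 (w=10); MST = {1-5(w=10)}
step 2: add edge 3-5 (w=11); MST = {1-5(w=10) 3-5(w=11)}
step 3: add edge 1-6 (w=11); MST = {1-5(w=10) 1-6(w=11) 3-5(w=11)}
step 4: add edge 0-6 (w=9); MST = {0-6(w=9) 1-5(w=10) 1-6(w=11) 3-5(w=11)}
step 5: add edge 2-3 (w=12); MST = {0-6(w=9) 1-5(w=10) 1-6(w=11) 2-3(w=12) 3-5(w=11)}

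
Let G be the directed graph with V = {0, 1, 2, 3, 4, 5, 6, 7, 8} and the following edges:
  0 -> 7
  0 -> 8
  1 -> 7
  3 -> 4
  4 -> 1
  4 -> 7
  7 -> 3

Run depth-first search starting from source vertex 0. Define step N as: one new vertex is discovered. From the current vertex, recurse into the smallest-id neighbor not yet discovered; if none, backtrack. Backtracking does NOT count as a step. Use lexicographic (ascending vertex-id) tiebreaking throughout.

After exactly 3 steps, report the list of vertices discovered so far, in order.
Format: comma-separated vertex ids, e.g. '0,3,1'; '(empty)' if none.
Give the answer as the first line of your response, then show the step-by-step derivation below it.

0,7,3

step 1: discover 0; path=0; order=0
step 2: discover 7; path=0>7; order=0,7
step 3: discover 3; path=0>7>3; order=0,7,3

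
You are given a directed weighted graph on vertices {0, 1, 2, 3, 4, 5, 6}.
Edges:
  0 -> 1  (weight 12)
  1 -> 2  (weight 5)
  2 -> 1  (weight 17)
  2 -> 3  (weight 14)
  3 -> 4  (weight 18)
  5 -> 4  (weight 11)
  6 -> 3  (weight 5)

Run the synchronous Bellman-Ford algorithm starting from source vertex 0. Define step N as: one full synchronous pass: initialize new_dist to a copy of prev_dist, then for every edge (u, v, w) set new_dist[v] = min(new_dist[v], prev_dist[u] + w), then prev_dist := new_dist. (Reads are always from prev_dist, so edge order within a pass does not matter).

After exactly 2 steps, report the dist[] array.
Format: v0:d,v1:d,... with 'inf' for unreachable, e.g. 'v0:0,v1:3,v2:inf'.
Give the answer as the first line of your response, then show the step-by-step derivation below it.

v0:0,v1:12,v2:17,v3:inf,v4:inf,v5:inf,v6:inf

step 1: dist = v0:0,v1:12,v2:inf,v3:inf,v4:inf,v5:inf,v6:inf
step 2: dist = v0:0,v1:12,v2:17,v3:inf,v4:inf,v5:inf,v6:inf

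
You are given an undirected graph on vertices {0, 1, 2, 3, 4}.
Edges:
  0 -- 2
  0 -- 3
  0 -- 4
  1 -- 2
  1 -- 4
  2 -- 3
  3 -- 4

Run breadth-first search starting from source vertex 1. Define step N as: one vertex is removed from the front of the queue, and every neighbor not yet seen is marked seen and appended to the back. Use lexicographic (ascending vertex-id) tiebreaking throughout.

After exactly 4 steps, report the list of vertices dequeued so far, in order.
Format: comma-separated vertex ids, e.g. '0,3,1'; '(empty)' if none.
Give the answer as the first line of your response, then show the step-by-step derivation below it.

1,2,4,0

step 1: dequeue 1; queue=[2,4]; order=1
step 2: dequeue 2; queue=[4,0,3]; order=1,2
step 3: dequeue 4; queue=[0,3]; order=1,2,4
step 4: dequeue 0; queue=[3]; order=1,2,4,0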